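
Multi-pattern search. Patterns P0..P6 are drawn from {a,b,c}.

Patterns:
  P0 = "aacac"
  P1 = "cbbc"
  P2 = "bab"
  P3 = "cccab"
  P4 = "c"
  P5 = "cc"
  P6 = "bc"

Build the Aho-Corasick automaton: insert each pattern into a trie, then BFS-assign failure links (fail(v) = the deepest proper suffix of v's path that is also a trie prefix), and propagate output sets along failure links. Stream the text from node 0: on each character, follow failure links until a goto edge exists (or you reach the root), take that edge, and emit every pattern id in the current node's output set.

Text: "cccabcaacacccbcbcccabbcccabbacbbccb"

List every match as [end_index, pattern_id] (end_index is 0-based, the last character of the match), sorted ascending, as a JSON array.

Build:
Trie (insert patterns):
  0='ε' goto a→1 b→10 c→6
  1='a' goto a→2
  2='aa' goto c→3
  3='aac' goto a→4
  4='aaca' goto c→5
  5='aacac' goto ·  [P0 ends]
  6='c' goto b→7 c→13  [P4 ends]
  7='cb' goto b→8
  8='cbb' goto c→9
  9='cbbc' goto ·  [P1 ends]
  10='b' goto a→11 c→17
  11='ba' goto b→12
  12='bab' goto ·  [P2 ends]
  13='cc' goto c→14  [P5 ends]
  14='ccc' goto a→15
  15='ccca' goto b→16
  16='cccab' goto ·  [P3 ends]
  17='bc' goto ·  [P6 ends]

BFS fail/out derivation:
  fail(1) 'a': from fail(0)=0 chase 'a': 0 ⇒ 0;  out=∅∪out(0)=∅
  fail(6) 'c': from fail(0)=0 chase 'c': 0 ⇒ 0;  out={4}∪out(0)={4}
  fail(10) 'b': from fail(0)=0 chase 'b': 0 ⇒ 0;  out=∅∪out(0)=∅
  fail(2) 'aa': from fail(1)=0 chase 'a': 0 ⇒ 1;  out=∅∪out(1)=∅
  fail(7) 'cb': from fail(6)=0 chase 'b': 0 ⇒ 10;  out=∅∪out(10)=∅
  fail(11) 'ba': from fail(10)=0 chase 'a': 0 ⇒ 1;  out=∅∪out(1)=∅
  fail(13) 'cc': from fail(6)=0 chase 'c': 0 ⇒ 6;  out={5}∪out(6)={4,5}
  fail(17) 'bc': from fail(10)=0 chase 'c': 0 ⇒ 6;  out={6}∪out(6)={4,6}
  fail(3) 'aac': from fail(2)=1 chase 'c': 1→0 ⇒ 6;  out=∅∪out(6)={4}
  fail(8) 'cbb': from fail(7)=10 chase 'b': 10→0 ⇒ 10;  out=∅∪out(10)=∅
  fail(12) 'bab': from fail(11)=1 chase 'b': 1→0 ⇒ 10;  out={2}∪out(10)={2}
  fail(14) 'ccc': from fail(13)=6 chase 'c': 6 ⇒ 13;  out=∅∪out(13)={4,5}
  fail(4) 'aaca': from fail(3)=6 chase 'a': 6→0 ⇒ 1;  out=∅∪out(1)=∅
  fail(9) 'cbbc': from fail(8)=10 chase 'c': 10 ⇒ 17;  out={1}∪out(17)={1,4,6}
  fail(15) 'ccca': from fail(14)=13 chase 'a': 13→6→0 ⇒ 1;  out=∅∪out(1)=∅
  fail(5) 'aacac': from fail(4)=1 chase 'c': 1→0 ⇒ 6;  out={0}∪out(6)={0,4}
  fail(16) 'cccab': from fail(15)=1 chase 'b': 1→0 ⇒ 10;  out={3}∪out(10)={3}

Scan:
i=0 'c': node 0→6  emit P4@[0:0]
i=1 'c': node 6→13  emit P4@[1:1],P5@[0:1]
i=2 'c': node 13→14  emit P4@[2:2],P5@[1:2]
i=3 'a': node 14→15
i=4 'b': node 15→16  emit P3@[0:4]
i=5 'c': node 16→17 ·f  emit P4@[5:5],P6@[4:5]
i=6 'a': node 17→1 ·f
i=7 'a': node 1→2
i=8 'c': node 2→3  emit P4@[8:8]
i=9 'a': node 3→4
i=10 'c': node 4→5  emit P0@[6:10],P4@[10:10]
i=11 'c': node 5→13 ·f  emit P4@[11:11],P5@[10:11]
i=12 'c': node 13→14  emit P4@[12:12],P5@[11:12]
i=13 'b': node 14→7 ·f
i=14 'c': node 7→17 ·f  emit P4@[14:14],P6@[13:14]
i=15 'b': node 17→7 ·f
i=16 'c': node 7→17 ·f  emit P4@[16:16],P6@[15:16]
i=17 'c': node 17→13 ·f  emit P4@[17:17],P5@[16:17]
i=18 'c': node 13→14  emit P4@[18:18],P5@[17:18]
i=19 'a': node 14→15
i=20 'b': node 15→16  emit P3@[16:20]
i=21 'b': node 16→10 ·f
i=22 'c': node 10→17  emit P4@[22:22],P6@[21:22]
i=23 'c': node 17→13 ·f  emit P4@[23:23],P5@[22:23]
i=24 'c': node 13→14  emit P4@[24:24],P5@[23:24]
i=25 'a': node 14→15
i=26 'b': node 15→16  emit P3@[22:26]
i=27 'b': node 16→10 ·f
i=28 'a': node 10→11
i=29 'c': node 11→6 ·f  emit P4@[29:29]
i=30 'b': node 6→7
i=31 'b': node 7→8
i=32 'c': node 8→9  emit P1@[29:32],P4@[32:32],P6@[31:32]
i=33 'c': node 9→13 ·f  emit P4@[33:33],P5@[32:33]
i=34 'b': node 13→7 ·f

Result: [[0,4],[1,4],[1,5],[2,4],[2,5],[4,3],[5,4],[5,6],[8,4],[10,0],[10,4],[11,4],[11,5],[12,4],[12,5],[14,4],[14,6],[16,4],[16,6],[17,4],[17,5],[18,4],[18,5],[20,3],[22,4],[22,6],[23,4],[23,5],[24,4],[24,5],[26,3],[29,4],[32,1],[32,4],[32,6],[33,4],[33,5]]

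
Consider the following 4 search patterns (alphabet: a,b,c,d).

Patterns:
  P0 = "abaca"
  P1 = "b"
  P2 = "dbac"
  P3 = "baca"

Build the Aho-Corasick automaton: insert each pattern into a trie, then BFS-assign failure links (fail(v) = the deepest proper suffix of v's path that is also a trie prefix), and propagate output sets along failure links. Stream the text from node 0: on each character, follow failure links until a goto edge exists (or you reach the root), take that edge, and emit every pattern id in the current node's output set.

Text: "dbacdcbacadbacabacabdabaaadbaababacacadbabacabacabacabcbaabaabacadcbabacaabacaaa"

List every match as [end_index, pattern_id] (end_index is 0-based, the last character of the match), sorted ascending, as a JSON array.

Construct AC machine:
Trie (insert patterns):
  0='ε' goto a→1 b→6 d→7
  1='a' goto b→2
  2='ab' goto a→3
  3='aba' goto c→4
  4='abac' goto a→5
  5='abaca' goto ·  ←P0
  6='b' goto a→11  ←P1
  7='d' goto b→8
  8='db' goto a→9
  9='dba' goto c→10
  10='dbac' goto ·  ←P2
  11='ba' goto c→12
  12='bac' goto a→13
  13='baca' goto ·  ←P3

Failure links (BFS by depth):
  n1('a'): parent n0 fail=0; on 'a' 0 → fail=0;  out ∅∪∅=∅
  n6('b'): parent n0 fail=0; on 'b' 0 → fail=0;  out {1}∪∅={1}
  n7('d'): parent n0 fail=0; on 'd' 0 → fail=0;  out ∅∪∅=∅
  n2('ab'): parent n1 fail=0; on 'b' 0 → fail=6;  out ∅∪{1}={1}
  n8('db'): parent n7 fail=0; on 'b' 0 → fail=6;  out ∅∪{1}={1}
  n11('ba'): parent n6 fail=0; on 'a' 0 → fail=1;  out ∅∪∅=∅
  n3('aba'): parent n2 fail=6; on 'a' 6 → fail=11;  out ∅∪∅=∅
  n9('dba'): parent n8 fail=6; on 'a' 6 → fail=11;  out ∅∪∅=∅
  n12('bac'): parent n11 fail=1; on 'c' 1→0 → fail=0;  out ∅∪∅=∅
  n4('abac'): parent n3 fail=11; on 'c' 11 → fail=12;  out ∅∪∅=∅
  n10('dbac'): parent n9 fail=11; on 'c' 11 → fail=12;  out {2}∪∅={2}
  n13('baca'): parent n12 fail=0; on 'a' 0 → fail=1;  out {3}∪∅={3}
  n5('abaca'): parent n4 fail=12; on 'a' 12 → fail=13;  out {0}∪{3}={0,3}

Text stream:
i=0 'd': node 0→7
i=1 'b': node 7→8  ** P1@[1:1]
i=2 'a': node 8→9
i=3 'c': node 9→10  ** P2@[0:3]
i=4 'd': node 10→7 ·f
i=5 'c': node 7→0 ·f
i=6 'b': node 0→6  ** P1@[6:6]
i=7 'a': node 6→11
i=8 'c': node 11→12
i=9 'a': node 12→13  ** P3@[6:9]
i=10 'd': node 13→7 ·f
i=11 'b': node 7→8  ** P1@[11:11]
i=12 'a': node 8→9
i=13 'c': node 9→10  ** P2@[10:13]
i=14 'a': node 10→13 ·f  ** P3@[11:14]
i=15 'b': node 13→2 ·f  ** P1@[15:15]
i=16 'a': node 2→3
i=17 'c': node 3→4
i=18 'a': node 4→5  ** P0@[14:18],P3@[15:18]
i=19 'b': node 5→2 ·f  ** P1@[19:19]
i=20 'd': node 2→7 ·f
i=21 'a': node 7→1 ·f
i=22 'b': node 1→2  ** P1@[22:22]
i=23 'a': node 2→3
i=24 'a': node 3→1 ·f
i=25 'a': node 1→1 ·f
i=26 'd': node 1→7 ·f
i=27 'b': node 7→8  ** P1@[27:27]
i=28 'a': node 8→9
i=29 'a': node 9→1 ·f
i=30 'b': node 1→2  ** P1@[30:30]
i=31 'a': node 2→3
i=32 'b': node 3→2 ·f  ** P1@[32:32]
i=33 'a': node 2→3
i=34 'c': node 3→4
i=35 'a': node 4→5  ** P0@[31:35],P3@[32:35]
i=36 'c': node 5→0 ·f
i=37 'a': node 0→1
i=38 'd': node 1→7 ·f
i=39 'b': node 7→8  ** P1@[39:39]
i=40 'a': node 8→9
i=41 'b': node 9→2 ·f  ** P1@[41:41]
i=42 'a': node 2→3
i=43 'c': node 3→4
i=44 'a': node 4→5  ** P0@[40:44],P3@[41:44]
i=45 'b': node 5→2 ·f  ** P1@[45:45]
i=46 'a': node 2→3
i=47 'c': node 3→4
i=48 'a': node 4→5  ** P0@[44:48],P3@[45:48]
i=49 'b': node 5→2 ·f  ** P1@[49:49]
i=50 'a': node 2→3
i=51 'c': node 3→4
i=52 'a': node 4→5  ** P0@[48:52],P3@[49:52]
i=53 'b': node 5→2 ·f  ** P1@[53:53]
i=54 'c': node 2→0 ·f
i=55 'b': node 0→6  ** P1@[55:55]
i=56 'a': node 6→11
i=57 'a': node 11→1 ·f
i=58 'b': node 1→2  ** P1@[58:58]
i=59 'a': node 2→3
i=60 'a': node 3→1 ·f
i=61 'b': node 1→2  ** P1@[61:61]
i=62 'a': node 2→3
i=63 'c': node 3→4
i=64 'a': node 4→5  ** P0@[60:64],P3@[61:64]
i=65 'd': node 5→7 ·f
i=66 'c': node 7→0 ·f
i=67 'b': node 0→6  ** P1@[67:67]
i=68 'a': node 6→11
i=69 'b': node 11→2 ·f  ** P1@[69:69]
i=70 'a': node 2→3
i=71 'c': node 3→4
i=72 'a': node 4→5  ** P0@[68:72],P3@[69:72]
i=73 'a': node 5→1 ·f
i=74 'b': node 1→2  ** P1@[74:74]
i=75 'a': node 2→3
i=76 'c': node 3→4
i=77 'a': node 4→5  ** P0@[73:77],P3@[74:77]
i=78 'a': node 5→1 ·f
i=79 'a': node 1→1 ·f

All matches (sorted): [[1,1],[3,2],[6,1],[9,3],[11,1],[13,2],[14,3],[15,1],[18,0],[18,3],[19,1],[22,1],[27,1],[30,1],[32,1],[35,0],[35,3],[39,1],[41,1],[44,0],[44,3],[45,1],[48,0],[48,3],[49,1],[52,0],[52,3],[53,1],[55,1],[58,1],[61,1],[64,0],[64,3],[67,1],[69,1],[72,0],[72,3],[74,1],[77,0],[77,3]]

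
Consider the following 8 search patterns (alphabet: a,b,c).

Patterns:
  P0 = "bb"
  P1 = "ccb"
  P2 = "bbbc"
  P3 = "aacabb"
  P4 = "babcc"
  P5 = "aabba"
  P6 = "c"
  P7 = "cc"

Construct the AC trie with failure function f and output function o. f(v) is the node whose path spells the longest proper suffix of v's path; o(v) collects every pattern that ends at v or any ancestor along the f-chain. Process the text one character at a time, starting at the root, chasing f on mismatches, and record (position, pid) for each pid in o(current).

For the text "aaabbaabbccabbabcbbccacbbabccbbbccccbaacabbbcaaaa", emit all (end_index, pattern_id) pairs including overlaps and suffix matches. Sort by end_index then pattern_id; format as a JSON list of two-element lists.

Build automaton:
Trie nodes:
  0='ε' goto a→8 b→1 c→3
  1='b' goto a→14 b→2
  2='bb' goto b→6  [P0 ends]
  3='c' goto c→4  [P6 ends]
  4='cc' goto b→5  [P7 ends]
  5='ccb' goto ·  [P1 ends]
  6='bbb' goto c→7
  7='bbbc' goto ·  [P2 ends]
  8='a' goto a→9
  9='aa' goto b→18 c→10
  10='aac' goto a→11
  11='aaca' goto b→12
  12='aacab' goto b→13
  13='aacabb' goto ·  [P3 ends]
  14='ba' goto b→15
  15='bab' goto c→16
  16='babc' goto c→17
  17='babcc' goto ·  [P4 ends]
  18='aab' goto b→19
  19='aabb' goto a→20
  20='aabba' goto ·  [P5 ends]

Failure links (BFS by depth):
  n1('b'): parent n0 fail=0; on 'b' 0 → fail=0;  out ∅∪∅=∅
  n3('c'): parent n0 fail=0; on 'c' 0 → fail=0;  out {6}∪∅={6}
  n8('a'): parent n0 fail=0; on 'a' 0 → fail=0;  out ∅∪∅=∅
  n2('bb'): parent n1 fail=0; on 'b' 0 → fail=1;  out {0}∪∅={0}
  n4('cc'): parent n3 fail=0; on 'c' 0 → fail=3;  out {7}∪{6}={6,7}
  n9('aa'): parent n8 fail=0; on 'a' 0 → fail=8;  out ∅∪∅=∅
  n14('ba'): parent n1 fail=0; on 'a' 0 → fail=8;  out ∅∪∅=∅
  n5('ccb'): parent n4 fail=3; on 'b' 3→0 → fail=1;  out {1}∪∅={1}
  n6('bbb'): parent n2 fail=1; on 'b' 1 → fail=2;  out ∅∪{0}={0}
  n10('aac'): parent n9 fail=8; on 'c' 8→0 → fail=3;  out ∅∪{6}={6}
  n15('bab'): parent n14 fail=8; on 'b' 8→0 → fail=1;  out ∅∪∅=∅
  n18('aab'): parent n9 fail=8; on 'b' 8→0 → fail=1;  out ∅∪∅=∅
  n7('bbbc'): parent n6 fail=2; on 'c' 2→1→0 → fail=3;  out {2}∪{6}={2,6}
  n11('aaca'): parent n10 fail=3; on 'a' 3→0 → fail=8;  out ∅∪∅=∅
  n16('babc'): parent n15 fail=1; on 'c' 1→0 → fail=3;  out ∅∪{6}={6}
  n19('aabb'): parent n18 fail=1; on 'b' 1 → fail=2;  out ∅∪{0}={0}
  n12('aacab'): parent n11 fail=8; on 'b' 8→0 → fail=1;  out ∅∪∅=∅
  n17('babcc'): parent n16 fail=3; on 'c' 3 → fail=4;  out {4}∪{6,7}={4,6,7}
  n20('aabba'): parent n19 fail=2; on 'a' 2→1 → fail=14;  out {5}∪∅={5}
  n13('aacabb'): parent n12 fail=1; on 'b' 1 → fail=2;  out {3}∪{0}={0,3}

Run:
[0] read 'a'  n0⇒n8
[1] read 'a'  n8⇒n9
[2] read 'a'  n9⇒n9 (via fail)
[3] read 'b'  n9⇒n18
[4] read 'b'  n18⇒n19  ** P0@[3:4]
[5] read 'a'  n19⇒n20  ** P5@[1:5]
[6] read 'a'  n20⇒n9 (via fail)
[7] read 'b'  n9⇒n18
[8] read 'b'  n18⇒n19  ** P0@[7:8]
[9] read 'c'  n19⇒n3 (via fail)  ** P6@[9:9]
[10] read 'c'  n3⇒n4  ** P6@[10:10],P7@[9:10]
[11] read 'a'  n4⇒n8 (via fail)
[12] read 'b'  n8⇒n1 (via fail)
[13] read 'b'  n1⇒n2  ** P0@[12:13]
[14] read 'a'  n2⇒n14 (via fail)
[15] read 'b'  n14⇒n15
[16] read 'c'  n15⇒n16  ** P6@[16:16]
[17] read 'b'  n16⇒n1 (via fail)
[18] read 'b'  n1⇒n2  ** P0@[17:18]
[19] read 'c'  n2⇒n3 (via fail)  ** P6@[19:19]
[20] read 'c'  n3⇒n4  ** P6@[20:20],P7@[19:20]
[21] read 'a'  n4⇒n8 (via fail)
[22] read 'c'  n8⇒n3 (via fail)  ** P6@[22:22]
[23] read 'b'  n3⇒n1 (via fail)
[24] read 'b'  n1⇒n2  ** P0@[23:24]
[25] read 'a'  n2⇒n14 (via fail)
[26] read 'b'  n14⇒n15
[27] read 'c'  n15⇒n16  ** P6@[27:27]
[28] read 'c'  n16⇒n17  ** P4@[24:28],P6@[28:28],P7@[27:28]
[29] read 'b'  n17⇒n5 (via fail)  ** P1@[27:29]
[30] read 'b'  n5⇒n2 (via fail)  ** P0@[29:30]
[31] read 'b'  n2⇒n6  ** P0@[30:31]
[32] read 'c'  n6⇒n7  ** P2@[29:32],P6@[32:32]
[33] read 'c'  n7⇒n4 (via fail)  ** P6@[33:33],P7@[32:33]
[34] read 'c'  n4⇒n4 (via fail)  ** P6@[34:34],P7@[33:34]
[35] read 'c'  n4⇒n4 (via fail)  ** P6@[35:35],P7@[34:35]
[36] read 'b'  n4⇒n5  ** P1@[34:36]
[37] read 'a'  n5⇒n14 (via fail)
[38] read 'a'  n14⇒n9 (via fail)
[39] read 'c'  n9⇒n10  ** P6@[39:39]
[40] read 'a'  n10⇒n11
[41] read 'b'  n11⇒n12
[42] read 'b'  n12⇒n13  ** P0@[41:42],P3@[37:42]
[43] read 'b'  n13⇒n6 (via fail)  ** P0@[42:43]
[44] read 'c'  n6⇒n7  ** P2@[41:44],P6@[44:44]
[45] read 'a'  n7⇒n8 (via fail)
[46] read 'a'  n8⇒n9
[47] read 'a'  n9⇒n9 (via fail)
[48] read 'a'  n9⇒n9 (via fail)

All matches (sorted): [[4,0],[5,5],[8,0],[9,6],[10,6],[10,7],[13,0],[16,6],[18,0],[19,6],[20,6],[20,7],[22,6],[24,0],[27,6],[28,4],[28,6],[28,7],[29,1],[30,0],[31,0],[32,2],[32,6],[33,6],[33,7],[34,6],[34,7],[35,6],[35,7],[36,1],[39,6],[42,0],[42,3],[43,0],[44,2],[44,6]]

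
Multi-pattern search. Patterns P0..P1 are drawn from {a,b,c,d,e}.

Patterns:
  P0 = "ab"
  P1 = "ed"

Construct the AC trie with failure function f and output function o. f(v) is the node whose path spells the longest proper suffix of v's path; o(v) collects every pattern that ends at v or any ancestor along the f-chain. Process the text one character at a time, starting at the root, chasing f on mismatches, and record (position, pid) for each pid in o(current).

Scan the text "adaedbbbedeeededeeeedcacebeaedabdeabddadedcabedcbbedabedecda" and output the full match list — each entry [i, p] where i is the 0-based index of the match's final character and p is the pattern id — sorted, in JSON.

Construct AC machine:
Trie nodes:
  n0 'ε': a→1 e→3
  n1 'a': b→2
  n2 'ab': ·  [P0 ends]
  n3 'e': d→4
  n4 'ed': ·  [P1 ends]

BFS fail/out derivation:
  fail(1) 'a': from fail(0)=0 chase 'a': 0 ⇒ 0;  out=∅∪out(0)=∅
  fail(3) 'e': from fail(0)=0 chase 'e': 0 ⇒ 0;  out=∅∪out(0)=∅
  fail(2) 'ab': from fail(1)=0 chase 'b': 0 ⇒ 0;  out={0}∪out(0)={0}
  fail(4) 'ed': from fail(3)=0 chase 'd': 0 ⇒ 0;  out={1}∪out(0)={1}

Run:
[0] read 'a'  n0⇒n1
[1] read 'd'  n1⇒n0 (fail-walked)
[2] read 'a'  n0⇒n1
[3] read 'e'  n1⇒n3 (fail-walked)
[4] read 'd'  n3⇒n4  emit P1@[3:4]
[5] read 'b'  n4⇒n0 (fail-walked)
[6] read 'b'  n0⇒n0
[7] read 'b'  n0⇒n0
[8] read 'e'  n0⇒n3
[9] read 'd'  n3⇒n4  emit P1@[8:9]
[10] read 'e'  n4⇒n3 (fail-walked)
[11] read 'e'  n3⇒n3 (fail-walked)
[12] read 'e'  n3⇒n3 (fail-walked)
[13] read 'd'  n3⇒n4  emit P1@[12:13]
[14] read 'e'  n4⇒n3 (fail-walked)
[15] read 'd'  n3⇒n4  emit P1@[14:15]
[16] read 'e'  n4⇒n3 (fail-walked)
[17] read 'e'  n3⇒n3 (fail-walked)
[18] read 'e'  n3⇒n3 (fail-walked)
[19] read 'e'  n3⇒n3 (fail-walked)
[20] read 'd'  n3⇒n4  emit P1@[19:20]
[21] read 'c'  n4⇒n0 (fail-walked)
[22] read 'a'  n0⇒n1
[23] read 'c'  n1⇒n0 (fail-walked)
[24] read 'e'  n0⇒n3
[25] read 'b'  n3⇒n0 (fail-walked)
[26] read 'e'  n0⇒n3
[27] read 'a'  n3⇒n1 (fail-walked)
[28] read 'e'  n1⇒n3 (fail-walked)
[29] read 'd'  n3⇒n4  emit P1@[28:29]
[30] read 'a'  n4⇒n1 (fail-walked)
[31] read 'b'  n1⇒n2  emit P0@[30:31]
[32] read 'd'  n2⇒n0 (fail-walked)
[33] read 'e'  n0⇒n3
[34] read 'a'  n3⇒n1 (fail-walked)
[35] read 'b'  n1⇒n2  emit P0@[34:35]
[36] read 'd'  n2⇒n0 (fail-walked)
[37] read 'd'  n0⇒n0
[38] read 'a'  n0⇒n1
[39] read 'd'  n1⇒n0 (fail-walked)
[40] read 'e'  n0⇒n3
[41] read 'd'  n3⇒n4  emit P1@[40:41]
[42] read 'c'  n4⇒n0 (fail-walked)
[43] read 'a'  n0⇒n1
[44] read 'b'  n1⇒n2  emit P0@[43:44]
[45] read 'e'  n2⇒n3 (fail-walked)
[46] read 'd'  n3⇒n4  emit P1@[45:46]
[47] read 'c'  n4⇒n0 (fail-walked)
[48] read 'b'  n0⇒n0
[49] read 'b'  n0⇒n0
[50] read 'e'  n0⇒n3
[51] read 'd'  n3⇒n4  emit P1@[50:51]
[52] read 'a'  n4⇒n1 (fail-walked)
[53] read 'b'  n1⇒n2  emit P0@[52:53]
[54] read 'e'  n2⇒n3 (fail-walked)
[55] read 'd'  n3⇒n4  emit P1@[54:55]
[56] read 'e'  n4⇒n3 (fail-walked)
[57] read 'c'  n3⇒n0 (fail-walked)
[58] read 'd'  n0⇒n0
[59] read 'a'  n0⇒n1

Result: [[4,1],[9,1],[13,1],[15,1],[20,1],[29,1],[31,0],[35,0],[41,1],[44,0],[46,1],[51,1],[53,0],[55,1]]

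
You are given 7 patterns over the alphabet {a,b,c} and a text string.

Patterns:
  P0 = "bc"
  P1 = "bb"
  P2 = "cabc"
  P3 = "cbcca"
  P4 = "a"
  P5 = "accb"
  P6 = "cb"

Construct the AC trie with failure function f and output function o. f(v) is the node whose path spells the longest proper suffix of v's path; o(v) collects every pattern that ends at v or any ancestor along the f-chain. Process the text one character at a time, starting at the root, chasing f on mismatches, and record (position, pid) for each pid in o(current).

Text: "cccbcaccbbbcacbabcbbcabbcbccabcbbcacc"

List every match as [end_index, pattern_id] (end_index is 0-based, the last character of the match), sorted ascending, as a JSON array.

Build automaton:
Trie (insert patterns):
  n0 'ε': a→12 b→1 c→4
  n1 'b': b→3 c→2
  n2 'bc': ·  [P0 ends]
  n3 'bb': ·  [P1 ends]
  n4 'c': a→5 b→8
  n5 'ca': b→6
  n6 'cab': c→7
  n7 'cabc': ·  [P2 ends]
  n8 'cb': c→9  [P6 ends]
  n9 'cbc': c→10
  n10 'cbcc': a→11
  n11 'cbcca': ·  [P3 ends]
  n12 'a': c→13  [P4 ends]
  n13 'ac': c→14
  n14 'acc': b→15
  n15 'accb': ·  [P5 ends]

Failure links (BFS by depth):
  fail(1) 'b': from fail(0)=0 chase 'b': 0 ⇒ 0;  out=∅∪out(0)=∅
  fail(4) 'c': from fail(0)=0 chase 'c': 0 ⇒ 0;  out=∅∪out(0)=∅
  fail(12) 'a': from fail(0)=0 chase 'a': 0 ⇒ 0;  out={4}∪out(0)={4}
  fail(2) 'bc': from fail(1)=0 chase 'c': 0 ⇒ 4;  out={0}∪out(4)={0}
  fail(3) 'bb': from fail(1)=0 chase 'b': 0 ⇒ 1;  out={1}∪out(1)={1}
  fail(5) 'ca': from fail(4)=0 chase 'a': 0 ⇒ 12;  out=∅∪out(12)={4}
  fail(8) 'cb': from fail(4)=0 chase 'b': 0 ⇒ 1;  out={6}∪out(1)={6}
  fail(13) 'ac': from fail(12)=0 chase 'c': 0 ⇒ 4;  out=∅∪out(4)=∅
  fail(6) 'cab': from fail(5)=12 chase 'b': 12→0 ⇒ 1;  out=∅∪out(1)=∅
  fail(9) 'cbc': from fail(8)=1 chase 'c': 1 ⇒ 2;  out=∅∪out(2)={0}
  fail(14) 'acc': from fail(13)=4 chase 'c': 4→0 ⇒ 4;  out=∅∪out(4)=∅
  fail(7) 'cabc': from fail(6)=1 chase 'c': 1 ⇒ 2;  out={2}∪out(2)={0,2}
  fail(10) 'cbcc': from fail(9)=2 chase 'c': 2→4→0 ⇒ 4;  out=∅∪out(4)=∅
  fail(15) 'accb': from fail(14)=4 chase 'b': 4 ⇒ 8;  out={5}∪out(8)={5,6}
  fail(11) 'cbcca': from fail(10)=4 chase 'a': 4 ⇒ 5;  out={3}∪out(5)={3,4}

Scan:
i=0 'c': node 0→4
i=1 'c': node 4→4 (fail-walked)
i=2 'c': node 4→4 (fail-walked)
i=3 'b': node 4→8  emit P6@[2:3]
i=4 'c': node 8→9  emit P0@[3:4]
i=5 'a': node 9→5 (fail-walked)  emit P4@[5:5]
i=6 'c': node 5→13 (fail-walked)
i=7 'c': node 13→14
i=8 'b': node 14→15  emit P5@[5:8],P6@[7:8]
i=9 'b': node 15→3 (fail-walked)  emit P1@[8:9]
i=10 'b': node 3→3 (fail-walked)  emit P1@[9:10]
i=11 'c': node 3→2 (fail-walked)  emit P0@[10:11]
i=12 'a': node 2→5 (fail-walked)  emit P4@[12:12]
i=13 'c': node 5→13 (fail-walked)
i=14 'b': node 13→8 (fail-walked)  emit P6@[13:14]
i=15 'a': node 8→12 (fail-walked)  emit P4@[15:15]
i=16 'b': node 12→1 (fail-walked)
i=17 'c': node 1→2  emit P0@[16:17]
i=18 'b': node 2→8 (fail-walked)  emit P6@[17:18]
i=19 'b': node 8→3 (fail-walked)  emit P1@[18:19]
i=20 'c': node 3→2 (fail-walked)  emit P0@[19:20]
i=21 'a': node 2→5 (fail-walked)  emit P4@[21:21]
i=22 'b': node 5→6
i=23 'b': node 6→3 (fail-walked)  emit P1@[22:23]
i=24 'c': node 3→2 (fail-walked)  emit P0@[23:24]
i=25 'b': node 2→8 (fail-walked)  emit P6@[24:25]
i=26 'c': node 8→9  emit P0@[25:26]
i=27 'c': node 9→10
i=28 'a': node 10→11  emit P3@[24:28],P4@[28:28]
i=29 'b': node 11→6 (fail-walked)
i=30 'c': node 6→7  emit P0@[29:30],P2@[27:30]
i=31 'b': node 7→8 (fail-walked)  emit P6@[30:31]
i=32 'b': node 8→3 (fail-walked)  emit P1@[31:32]
i=33 'c': node 3→2 (fail-walked)  emit P0@[32:33]
i=34 'a': node 2→5 (fail-walked)  emit P4@[34:34]
i=35 'c': node 5→13 (fail-walked)
i=36 'c': node 13→14

All matches (sorted): [[3,6],[4,0],[5,4],[8,5],[8,6],[9,1],[10,1],[11,0],[12,4],[14,6],[15,4],[17,0],[18,6],[19,1],[20,0],[21,4],[23,1],[24,0],[25,6],[26,0],[28,3],[28,4],[30,0],[30,2],[31,6],[32,1],[33,0],[34,4]]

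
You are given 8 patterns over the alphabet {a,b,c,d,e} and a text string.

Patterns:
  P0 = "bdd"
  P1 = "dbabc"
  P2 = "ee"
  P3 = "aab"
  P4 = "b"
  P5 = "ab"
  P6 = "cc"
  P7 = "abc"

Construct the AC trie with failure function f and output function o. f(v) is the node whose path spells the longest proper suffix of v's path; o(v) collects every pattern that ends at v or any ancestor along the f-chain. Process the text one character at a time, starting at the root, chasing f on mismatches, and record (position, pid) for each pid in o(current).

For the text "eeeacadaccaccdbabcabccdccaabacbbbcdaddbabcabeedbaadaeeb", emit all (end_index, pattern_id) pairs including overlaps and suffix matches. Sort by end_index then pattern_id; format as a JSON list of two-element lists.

Construct AC machine:
Trie nodes:
  n0 'ε': a→11 b→1 c→15 d→4 e→9
  n1 'b': d→2  [P4 ends]
  n2 'bd': d→3
  n3 'bdd': ·  [P0 ends]
  n4 'd': b→5
  n5 'db': a→6
  n6 'dba': b→7
  n7 'dbab': c→8
  n8 'dbabc': ·  [P1 ends]
  n9 'e': e→10
  n10 'ee': ·  [P2 ends]
  n11 'a': a→12 b→14
  n12 'aa': b→13
  n13 'aab': ·  [P3 ends]
  n14 'ab': c→17  [P5 ends]
  n15 'c': c→16
  n16 'cc': ·  [P6 ends]
  n17 'abc': ·  [P7 ends]

BFS fail/out derivation:
  n1('b'): parent n0 fail=0; on 'b' 0 → fail=0;  out {4}∪∅={4}
  n4('d'): parent n0 fail=0; on 'd' 0 → fail=0;  out ∅∪∅=∅
  n9('e'): parent n0 fail=0; on 'e' 0 → fail=0;  out ∅∪∅=∅
  n11('a'): parent n0 fail=0; on 'a' 0 → fail=0;  out ∅∪∅=∅
  n15('c'): parent n0 fail=0; on 'c' 0 → fail=0;  out ∅∪∅=∅
  n2('bd'): parent n1 fail=0; on 'd' 0 → fail=4;  out ∅∪∅=∅
  n5('db'): parent n4 fail=0; on 'b' 0 → fail=1;  out ∅∪{4}={4}
  n10('ee'): parent n9 fail=0; on 'e' 0 → fail=9;  out {2}∪∅={2}
  n12('aa'): parent n11 fail=0; on 'a' 0 → fail=11;  out ∅∪∅=∅
  n14('ab'): parent n11 fail=0; on 'b' 0 → fail=1;  out {5}∪{4}={4,5}
  n16('cc'): parent n15 fail=0; on 'c' 0 → fail=15;  out {6}∪∅={6}
  n3('bdd'): parent n2 fail=4; on 'd' 4→0 → fail=4;  out {0}∪∅={0}
  n6('dba'): parent n5 fail=1; on 'a' 1→0 → fail=11;  out ∅∪∅=∅
  n13('aab'): parent n12 fail=11; on 'b' 11 → fail=14;  out {3}∪{4,5}={3,4,5}
  n17('abc'): parent n14 fail=1; on 'c' 1→0 → fail=15;  out {7}∪∅={7}
  n7('dbab'): parent n6 fail=11; on 'b' 11 → fail=14;  out ∅∪{4,5}={4,5}
  n8('dbabc'): parent n7 fail=14; on 'c' 14 → fail=17;  out {1}∪{7}={1,7}

Scan:
i=0 'e': node 0→9
i=1 'e': node 9→10  ** P2@[0:1]
i=2 'e': node 10→10 (via fail)  ** P2@[1:2]
i=3 'a': node 10→11 (via fail)
i=4 'c': node 11→15 (via fail)
i=5 'a': node 15→11 (via fail)
i=6 'd': node 11→4 (via fail)
i=7 'a': node 4→11 (via fail)
i=8 'c': node 11→15 (via fail)
i=9 'c': node 15→16  ** P6@[8:9]
i=10 'a': node 16→11 (via fail)
i=11 'c': node 11→15 (via fail)
i=12 'c': node 15→16  ** P6@[11:12]
i=13 'd': node 16→4 (via fail)
i=14 'b': node 4→5  ** P4@[14:14]
i=15 'a': node 5→6
i=16 'b': node 6→7  ** P4@[16:16],P5@[15:16]
i=17 'c': node 7→8  ** P1@[13:17],P7@[15:17]
i=18 'a': node 8→11 (via fail)
i=19 'b': node 11→14  ** P4@[19:19],P5@[18:19]
i=20 'c': node 14→17  ** P7@[18:20]
i=21 'c': node 17→16 (via fail)  ** P6@[20:21]
i=22 'd': node 16→4 (via fail)
i=23 'c': node 4→15 (via fail)
i=24 'c': node 15→16  ** P6@[23:24]
i=25 'a': node 16→11 (via fail)
i=26 'a': node 11→12
i=27 'b': node 12→13  ** P3@[25:27],P4@[27:27],P5@[26:27]
i=28 'a': node 13→11 (via fail)
i=29 'c': node 11→15 (via fail)
i=30 'b': node 15→1 (via fail)  ** P4@[30:30]
i=31 'b': node 1→1 (via fail)  ** P4@[31:31]
i=32 'b': node 1→1 (via fail)  ** P4@[32:32]
i=33 'c': node 1→15 (via fail)
i=34 'd': node 15→4 (via fail)
i=35 'a': node 4→11 (via fail)
i=36 'd': node 11→4 (via fail)
i=37 'd': node 4→4 (via fail)
i=38 'b': node 4→5  ** P4@[38:38]
i=39 'a': node 5→6
i=40 'b': node 6→7  ** P4@[40:40],P5@[39:40]
i=41 'c': node 7→8  ** P1@[37:41],P7@[39:41]
i=42 'a': node 8→11 (via fail)
i=43 'b': node 11→14  ** P4@[43:43],P5@[42:43]
i=44 'e': node 14→9 (via fail)
i=45 'e': node 9→10  ** P2@[44:45]
i=46 'd': node 10→4 (via fail)
i=47 'b': node 4→5  ** P4@[47:47]
i=48 'a': node 5→6
i=49 'a': node 6→12 (via fail)
i=50 'd': node 12→4 (via fail)
i=51 'a': node 4→11 (via fail)
i=52 'e': node 11→9 (via fail)
i=53 'e': node 9→10  ** P2@[52:53]
i=54 'b': node 10→1 (via fail)  ** P4@[54:54]

Matches: [[1,2],[2,2],[9,6],[12,6],[14,4],[16,4],[16,5],[17,1],[17,7],[19,4],[19,5],[20,7],[21,6],[24,6],[27,3],[27,4],[27,5],[30,4],[31,4],[32,4],[38,4],[40,4],[40,5],[41,1],[41,7],[43,4],[43,5],[45,2],[47,4],[53,2],[54,4]]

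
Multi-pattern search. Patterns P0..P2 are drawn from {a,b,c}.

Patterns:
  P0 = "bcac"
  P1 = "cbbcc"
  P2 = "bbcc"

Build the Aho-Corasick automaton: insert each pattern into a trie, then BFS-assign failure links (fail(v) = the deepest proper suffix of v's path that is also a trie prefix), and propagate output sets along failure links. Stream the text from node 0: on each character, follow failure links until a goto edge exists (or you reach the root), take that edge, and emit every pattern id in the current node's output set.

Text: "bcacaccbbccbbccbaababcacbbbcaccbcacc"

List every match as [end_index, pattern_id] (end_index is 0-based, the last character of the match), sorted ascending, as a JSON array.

Build:
Trie (insert patterns):
  n0 'ε': b→1 c→5
  n1 'b': b→10 c→2
  n2 'bc': a→3
  n3 'bca': c→4
  n4 'bcac': ·  ←P0
  n5 'c': b→6
  n6 'cb': b→7
  n7 'cbb': c→8
  n8 'cbbc': c→9
  n9 'cbbcc': ·  ←P1
  n10 'bb': c→11
  n11 'bbc': c→12
  n12 'bbcc': ·  ←P2

Failure links (BFS by depth):
  n1('b'): parent n0 fail=0; on 'b' 0 → fail=0;  out ∅∪∅=∅
  n5('c'): parent n0 fail=0; on 'c' 0 → fail=0;  out ∅∪∅=∅
  n2('bc'): parent n1 fail=0; on 'c' 0 → fail=5;  out ∅∪∅=∅
  n6('cb'): parent n5 fail=0; on 'b' 0 → fail=1;  out ∅∪∅=∅
  n10('bb'): parent n1 fail=0; on 'b' 0 → fail=1;  out ∅∪∅=∅
  n3('bca'): parent n2 fail=5; on 'a' 5→0 → fail=0;  out ∅∪∅=∅
  n7('cbb'): parent n6 fail=1; on 'b' 1 → fail=10;  out ∅∪∅=∅
  n11('bbc'): parent n10 fail=1; on 'c' 1 → fail=2;  out ∅∪∅=∅
  n4('bcac'): parent n3 fail=0; on 'c' 0 → fail=5;  out {0}∪∅={0}
  n8('cbbc'): parent n7 fail=10; on 'c' 10 → fail=11;  out ∅∪∅=∅
  n12('bbcc'): parent n11 fail=2; on 'c' 2→5→0 → fail=5;  out {2}∪∅={2}
  n9('cbbcc'): parent n8 fail=11; on 'c' 11 → fail=12;  out {1}∪{2}={1,2}

Text stream:
[0] read 'b'  n0⇒n1
[1] read 'c'  n1⇒n2
[2] read 'a'  n2⇒n3
[3] read 'c'  n3⇒n4  ** P0@[0:3]
[4] read 'a'  n4⇒n0 (fail-walked)
[5] read 'c'  n0⇒n5
[6] read 'c'  n5⇒n5 (fail-walked)
[7] read 'b'  n5⇒n6
[8] read 'b'  n6⇒n7
[9] read 'c'  n7⇒n8
[10] read 'c'  n8⇒n9  ** P1@[6:10],P2@[7:10]
[11] read 'b'  n9⇒n6 (fail-walked)
[12] read 'b'  n6⇒n7
[13] read 'c'  n7⇒n8
[14] read 'c'  n8⇒n9  ** P1@[10:14],P2@[11:14]
[15] read 'b'  n9⇒n6 (fail-walked)
[16] read 'a'  n6⇒n0 (fail-walked)
[17] read 'a'  n0⇒n0
[18] read 'b'  n0⇒n1
[19] read 'a'  n1⇒n0 (fail-walked)
[20] read 'b'  n0⇒n1
[21] read 'c'  n1⇒n2
[22] read 'a'  n2⇒n3
[23] read 'c'  n3⇒n4  ** P0@[20:23]
[24] read 'b'  n4⇒n6 (fail-walked)
[25] read 'b'  n6⇒n7
[26] read 'b'  n7⇒n10 (fail-walked)
[27] read 'c'  n10⇒n11
[28] read 'a'  n11⇒n3 (fail-walked)
[29] read 'c'  n3⇒n4  ** P0@[26:29]
[30] read 'c'  n4⇒n5 (fail-walked)
[31] read 'b'  n5⇒n6
[32] read 'c'  n6⇒n2 (fail-walked)
[33] read 'a'  n2⇒n3
[34] read 'c'  n3⇒n4  ** P0@[31:34]
[35] read 'c'  n4⇒n5 (fail-walked)

Result: [[3,0],[10,1],[10,2],[14,1],[14,2],[23,0],[29,0],[34,0]]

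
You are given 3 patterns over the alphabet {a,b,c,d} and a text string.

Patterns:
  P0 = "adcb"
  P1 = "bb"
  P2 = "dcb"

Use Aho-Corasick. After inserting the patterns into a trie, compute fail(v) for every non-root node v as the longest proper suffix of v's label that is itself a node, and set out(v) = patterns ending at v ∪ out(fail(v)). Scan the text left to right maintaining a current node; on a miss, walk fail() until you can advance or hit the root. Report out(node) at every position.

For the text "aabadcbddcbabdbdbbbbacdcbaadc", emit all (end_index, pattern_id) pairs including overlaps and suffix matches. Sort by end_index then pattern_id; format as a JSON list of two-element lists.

Build automaton:
Trie (insert patterns):
  0='ε' goto a→1 b→5 d→7
  1='a' goto d→2
  2='ad' goto c→3
  3='adc' goto b→4
  4='adcb' goto ·  [P0 ends]
  5='b' goto b→6
  6='bb' goto ·  [P1 ends]
  7='d' goto c→8
  8='dc' goto b→9
  9='dcb' goto ·  [P2 ends]

BFS fail/out derivation:
  n1('a'): parent n0 fail=0; on 'a' 0 → fail=0;  out ∅∪∅=∅
  n5('b'): parent n0 fail=0; on 'b' 0 → fail=0;  out ∅∪∅=∅
  n7('d'): parent n0 fail=0; on 'd' 0 → fail=0;  out ∅∪∅=∅
  n2('ad'): parent n1 fail=0; on 'd' 0 → fail=7;  out ∅∪∅=∅
  n6('bb'): parent n5 fail=0; on 'b' 0 → fail=5;  out {1}∪∅={1}
  n8('dc'): parent n7 fail=0; on 'c' 0 → fail=0;  out ∅∪∅=∅
  n3('adc'): parent n2 fail=7; on 'c' 7 → fail=8;  out ∅∪∅=∅
  n9('dcb'): parent n8 fail=0; on 'b' 0 → fail=5;  out {2}∪∅={2}
  n4('adcb'): parent n3 fail=8; on 'b' 8 → fail=9;  out {0}∪{2}={0,2}

Text stream:
i=0 'a': node 0→1
i=1 'a': node 1→1 (fail-walked)
i=2 'b': node 1→5 (fail-walked)
i=3 'a': node 5→1 (fail-walked)
i=4 'd': node 1→2
i=5 'c': node 2→3
i=6 'b': node 3→4  emit P0@[3:6],P2@[4:6]
i=7 'd': node 4→7 (fail-walked)
i=8 'd': node 7→7 (fail-walked)
i=9 'c': node 7→8
i=10 'b': node 8→9  emit P2@[8:10]
i=11 'a': node 9→1 (fail-walked)
i=12 'b': node 1→5 (fail-walked)
i=13 'd': node 5→7 (fail-walked)
i=14 'b': node 7→5 (fail-walked)
i=15 'd': node 5→7 (fail-walked)
i=16 'b': node 7→5 (fail-walked)
i=17 'b': node 5→6  emit P1@[16:17]
i=18 'b': node 6→6 (fail-walked)  emit P1@[17:18]
i=19 'b': node 6→6 (fail-walked)  emit P1@[18:19]
i=20 'a': node 6→1 (fail-walked)
i=21 'c': node 1→0 (fail-walked)
i=22 'd': node 0→7
i=23 'c': node 7→8
i=24 'b': node 8→9  emit P2@[22:24]
i=25 'a': node 9→1 (fail-walked)
i=26 'a': node 1→1 (fail-walked)
i=27 'd': node 1→2
i=28 'c': node 2→3

Result: [[6,0],[6,2],[10,2],[17,1],[18,1],[19,1],[24,2]]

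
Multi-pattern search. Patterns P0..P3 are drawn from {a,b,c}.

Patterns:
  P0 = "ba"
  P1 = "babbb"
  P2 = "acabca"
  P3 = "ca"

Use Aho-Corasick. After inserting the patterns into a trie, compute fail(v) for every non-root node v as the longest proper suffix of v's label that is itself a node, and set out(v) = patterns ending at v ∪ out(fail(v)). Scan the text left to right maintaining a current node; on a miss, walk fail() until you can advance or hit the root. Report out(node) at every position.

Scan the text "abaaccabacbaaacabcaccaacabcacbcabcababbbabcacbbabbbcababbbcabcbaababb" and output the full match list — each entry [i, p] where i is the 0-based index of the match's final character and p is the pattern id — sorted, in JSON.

Construct AC machine:
Trie nodes:
  0='ε' goto a→6 b→1 c→12
  1='b' goto a→2
  2='ba' goto b→3  [P0 ends]
  3='bab' goto b→4
  4='babb' goto b→5
  5='babbb' goto ·  [P1 ends]
  6='a' goto c→7
  7='ac' goto a→8
  8='aca' goto b→9
  9='acab' goto c→10
  10='acabc' goto a→11
  11='acabca' goto ·  [P2 ends]
  12='c' goto a→13
  13='ca' goto ·  [P3 ends]

BFS fail/out derivation:
  n1('b'): parent n0 fail=0; on 'b' 0 → fail=0;  out ∅∪∅=∅
  n6('a'): parent n0 fail=0; on 'a' 0 → fail=0;  out ∅∪∅=∅
  n12('c'): parent n0 fail=0; on 'c' 0 → fail=0;  out ∅∪∅=∅
  n2('ba'): parent n1 fail=0; on 'a' 0 → fail=6;  out {0}∪∅={0}
  n7('ac'): parent n6 fail=0; on 'c' 0 → fail=12;  out ∅∪∅=∅
  n13('ca'): parent n12 fail=0; on 'a' 0 → fail=6;  out {3}∪∅={3}
  n3('bab'): parent n2 fail=6; on 'b' 6→0 → fail=1;  out ∅∪∅=∅
  n8('aca'): parent n7 fail=12; on 'a' 12 → fail=13;  out ∅∪{3}={3}
  n4('babb'): parent n3 fail=1; on 'b' 1→0 → fail=1;  out ∅∪∅=∅
  n9('acab'): parent n8 fail=13; on 'b' 13→6→0 → fail=1;  out ∅∪∅=∅
  n5('babbb'): parent n4 fail=1; on 'b' 1→0 → fail=1;  out {1}∪∅={1}
  n10('acabc'): parent n9 fail=1; on 'c' 1→0 → fail=12;  out ∅∪∅=∅
  n11('acabca'): parent n10 fail=12; on 'a' 12 → fail=13;  out {2}∪{3}={2,3}

Scan:
i=0 'a': node 0→6
i=1 'b': node 6→1 (fail-walked)
i=2 'a': node 1→2  emit P0@[1:2]
i=3 'a': node 2→6 (fail-walked)
i=4 'c': node 6→7
i=5 'c': node 7→12 (fail-walked)
i=6 'a': node 12→13  emit P3@[5:6]
i=7 'b': node 13→1 (fail-walked)
i=8 'a': node 1→2  emit P0@[7:8]
i=9 'c': node 2→7 (fail-walked)
i=10 'b': node 7→1 (fail-walked)
i=11 'a': node 1→2  emit P0@[10:11]
i=12 'a': node 2→6 (fail-walked)
i=13 'a': node 6→6 (fail-walked)
i=14 'c': node 6→7
i=15 'a': node 7→8  emit P3@[14:15]
i=16 'b': node 8→9
i=17 'c': node 9→10
i=18 'a': node 10→11  emit P2@[13:18],P3@[17:18]
i=19 'c': node 11→7 (fail-walked)
i=20 'c': node 7→12 (fail-walked)
i=21 'a': node 12→13  emit P3@[20:21]
i=22 'a': node 13→6 (fail-walked)
i=23 'c': node 6→7
i=24 'a': node 7→8  emit P3@[23:24]
i=25 'b': node 8→9
i=26 'c': node 9→10
i=27 'a': node 10→11  emit P2@[22:27],P3@[26:27]
i=28 'c': node 11→7 (fail-walked)
i=29 'b': node 7→1 (fail-walked)
i=30 'c': node 1→12 (fail-walked)
i=31 'a': node 12→13  emit P3@[30:31]
i=32 'b': node 13→1 (fail-walked)
i=33 'c': node 1→12 (fail-walked)
i=34 'a': node 12→13  emit P3@[33:34]
i=35 'b': node 13→1 (fail-walked)
i=36 'a': node 1→2  emit P0@[35:36]
i=37 'b': node 2→3
i=38 'b': node 3→4
i=39 'b': node 4→5  emit P1@[35:39]
i=40 'a': node 5→2 (fail-walked)  emit P0@[39:40]
i=41 'b': node 2→3
i=42 'c': node 3→12 (fail-walked)
i=43 'a': node 12→13  emit P3@[42:43]
i=44 'c': node 13→7 (fail-walked)
i=45 'b': node 7→1 (fail-walked)
i=46 'b': node 1→1 (fail-walked)
i=47 'a': node 1→2  emit P0@[46:47]
i=48 'b': node 2→3
i=49 'b': node 3→4
i=50 'b': node 4→5  emit P1@[46:50]
i=51 'c': node 5→12 (fail-walked)
i=52 'a': node 12→13  emit P3@[51:52]
i=53 'b': node 13→1 (fail-walked)
i=54 'a': node 1→2  emit P0@[53:54]
i=55 'b': node 2→3
i=56 'b': node 3→4
i=57 'b': node 4→5  emit P1@[53:57]
i=58 'c': node 5→12 (fail-walked)
i=59 'a': node 12→13  emit P3@[58:59]
i=60 'b': node 13→1 (fail-walked)
i=61 'c': node 1→12 (fail-walked)
i=62 'b': node 12→1 (fail-walked)
i=63 'a': node 1→2  emit P0@[62:63]
i=64 'a': node 2→6 (fail-walked)
i=65 'b': node 6→1 (fail-walked)
i=66 'a': node 1→2  emit P0@[65:66]
i=67 'b': node 2→3
i=68 'b': node 3→4

Result: [[2,0],[6,3],[8,0],[11,0],[15,3],[18,2],[18,3],[21,3],[24,3],[27,2],[27,3],[31,3],[34,3],[36,0],[39,1],[40,0],[43,3],[47,0],[50,1],[52,3],[54,0],[57,1],[59,3],[63,0],[66,0]]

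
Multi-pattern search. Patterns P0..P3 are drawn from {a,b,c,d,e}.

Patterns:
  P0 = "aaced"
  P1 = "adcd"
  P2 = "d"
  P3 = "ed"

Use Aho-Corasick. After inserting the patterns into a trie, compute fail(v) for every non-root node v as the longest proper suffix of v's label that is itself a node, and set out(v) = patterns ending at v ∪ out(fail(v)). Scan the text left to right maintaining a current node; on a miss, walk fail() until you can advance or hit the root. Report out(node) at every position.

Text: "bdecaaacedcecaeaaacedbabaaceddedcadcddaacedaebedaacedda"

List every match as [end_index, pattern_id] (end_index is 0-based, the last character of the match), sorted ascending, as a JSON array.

Build:
Trie nodes:
  0='ε' goto a→1 d→9 e→10
  1='a' goto a→2 d→6
  2='aa' goto c→3
  3='aac' goto e→4
  4='aace' goto d→5
  5='aaced' goto ·  [P0 ends]
  6='ad' goto c→7
  7='adc' goto d→8
  8='adcd' goto ·  [P1 ends]
  9='d' goto ·  [P2 ends]
  10='e' goto d→11
  11='ed' goto ·  [P3 ends]

BFS fail/out derivation:
  n1('a'): parent n0 fail=0; on 'a' 0 → fail=0;  out ∅∪∅=∅
  n9('d'): parent n0 fail=0; on 'd' 0 → fail=0;  out {2}∪∅={2}
  n10('e'): parent n0 fail=0; on 'e' 0 → fail=0;  out ∅∪∅=∅
  n2('aa'): parent n1 fail=0; on 'a' 0 → fail=1;  out ∅∪∅=∅
  n6('ad'): parent n1 fail=0; on 'd' 0 → fail=9;  out ∅∪{2}={2}
  n11('ed'): parent n10 fail=0; on 'd' 0 → fail=9;  out {3}∪{2}={2,3}
  n3('aac'): parent n2 fail=1; on 'c' 1→0 → fail=0;  out ∅∪∅=∅
  n7('adc'): parent n6 fail=9; on 'c' 9→0 → fail=0;  out ∅∪∅=∅
  n4('aace'): parent n3 fail=0; on 'e' 0 → fail=10;  out ∅∪∅=∅
  n8('adcd'): parent n7 fail=0; on 'd' 0 → fail=9;  out {1}∪{2}={1,2}
  n5('aaced'): parent n4 fail=10; on 'd' 10 → fail=11;  out {0}∪{2,3}={0,2,3}

Text stream:
pos 0 'b': at 0
pos 1 'd': at 9  emit P2@[1:1]
pos 2 'e': at 10 (fail-walked)
pos 3 'c': at 0 (fail-walked)
pos 4 'a': at 1
pos 5 'a': at 2
pos 6 'a': at 2 (fail-walked)
pos 7 'c': at 3
pos 8 'e': at 4
pos 9 'd': at 5  emit P0@[5:9],P2@[9:9],P3@[8:9]
pos 10 'c': at 0 (fail-walked)
pos 11 'e': at 10
pos 12 'c': at 0 (fail-walked)
pos 13 'a': at 1
pos 14 'e': at 10 (fail-walked)
pos 15 'a': at 1 (fail-walked)
pos 16 'a': at 2
pos 17 'a': at 2 (fail-walked)
pos 18 'c': at 3
pos 19 'e': at 4
pos 20 'd': at 5  emit P0@[16:20],P2@[20:20],P3@[19:20]
pos 21 'b': at 0 (fail-walked)
pos 22 'a': at 1
pos 23 'b': at 0 (fail-walked)
pos 24 'a': at 1
pos 25 'a': at 2
pos 26 'c': at 3
pos 27 'e': at 4
pos 28 'd': at 5  emit P0@[24:28],P2@[28:28],P3@[27:28]
pos 29 'd': at 9 (fail-walked)  emit P2@[29:29]
pos 30 'e': at 10 (fail-walked)
pos 31 'd': at 11  emit P2@[31:31],P3@[30:31]
pos 32 'c': at 0 (fail-walked)
pos 33 'a': at 1
pos 34 'd': at 6  emit P2@[34:34]
pos 35 'c': at 7
pos 36 'd': at 8  emit P1@[33:36],P2@[36:36]
pos 37 'd': at 9 (fail-walked)  emit P2@[37:37]
pos 38 'a': at 1 (fail-walked)
pos 39 'a': at 2
pos 40 'c': at 3
pos 41 'e': at 4
pos 42 'd': at 5  emit P0@[38:42],P2@[42:42],P3@[41:42]
pos 43 'a': at 1 (fail-walked)
pos 44 'e': at 10 (fail-walked)
pos 45 'b': at 0 (fail-walked)
pos 46 'e': at 10
pos 47 'd': at 11  emit P2@[47:47],P3@[46:47]
pos 48 'a': at 1 (fail-walked)
pos 49 'a': at 2
pos 50 'c': at 3
pos 51 'e': at 4
pos 52 'd': at 5  emit P0@[48:52],P2@[52:52],P3@[51:52]
pos 53 'd': at 9 (fail-walked)  emit P2@[53:53]
pos 54 'a': at 1 (fail-walked)

Matches: [[1,2],[9,0],[9,2],[9,3],[20,0],[20,2],[20,3],[28,0],[28,2],[28,3],[29,2],[31,2],[31,3],[34,2],[36,1],[36,2],[37,2],[42,0],[42,2],[42,3],[47,2],[47,3],[52,0],[52,2],[52,3],[53,2]]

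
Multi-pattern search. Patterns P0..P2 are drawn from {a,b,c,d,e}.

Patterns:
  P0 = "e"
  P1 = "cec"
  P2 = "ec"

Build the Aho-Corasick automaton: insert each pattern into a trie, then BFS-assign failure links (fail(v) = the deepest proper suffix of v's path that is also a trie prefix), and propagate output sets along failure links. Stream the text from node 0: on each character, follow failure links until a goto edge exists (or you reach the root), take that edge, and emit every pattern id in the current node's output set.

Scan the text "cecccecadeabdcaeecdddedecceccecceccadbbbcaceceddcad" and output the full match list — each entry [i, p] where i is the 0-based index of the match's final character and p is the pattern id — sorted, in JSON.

Build:
Trie (insert patterns):
  n0 'ε': c→2 e→1
  n1 'e': c→5  [P0 ends]
  n2 'c': e→3
  n3 'ce': c→4
  n4 'cec': ·  [P1 ends]
  n5 'ec': ·  [P2 ends]

BFS fail/out derivation:
  fail(1) 'e': from fail(0)=0 chase 'e': 0 ⇒ 0;  out={0}∪out(0)={0}
  fail(2) 'c': from fail(0)=0 chase 'c': 0 ⇒ 0;  out=∅∪out(0)=∅
  fail(3) 'ce': from fail(2)=0 chase 'e': 0 ⇒ 1;  out=∅∪out(1)={0}
  fail(5) 'ec': from fail(1)=0 chase 'c': 0 ⇒ 2;  out={2}∪out(2)={2}
  fail(4) 'cec': from fail(3)=1 chase 'c': 1 ⇒ 5;  out={1}∪out(5)={1,2}

Run:
i=0 'c': node 0→2
i=1 'e': node 2→3  ** P0@[1:1]
i=2 'c': node 3→4  ** P1@[0:2],P2@[1:2]
i=3 'c': node 4→2 (via fail)
i=4 'c': node 2→2 (via fail)
i=5 'e': node 2→3  ** P0@[5:5]
i=6 'c': node 3→4  ** P1@[4:6],P2@[5:6]
i=7 'a': node 4→0 (via fail)
i=8 'd': node 0→0
i=9 'e': node 0→1  ** P0@[9:9]
i=10 'a': node 1→0 (via fail)
i=11 'b': node 0→0
i=12 'd': node 0→0
i=13 'c': node 0→2
i=14 'a': node 2→0 (via fail)
i=15 'e': node 0→1  ** P0@[15:15]
i=16 'e': node 1→1 (via fail)  ** P0@[16:16]
i=17 'c': node 1→5  ** P2@[16:17]
i=18 'd': node 5→0 (via fail)
i=19 'd': node 0→0
i=20 'd': node 0→0
i=21 'e': node 0→1  ** P0@[21:21]
i=22 'd': node 1→0 (via fail)
i=23 'e': node 0→1  ** P0@[23:23]
i=24 'c': node 1→5  ** P2@[23:24]
i=25 'c': node 5→2 (via fail)
i=26 'e': node 2→3  ** P0@[26:26]
i=27 'c': node 3→4  ** P1@[25:27],P2@[26:27]
i=28 'c': node 4→2 (via fail)
i=29 'e': node 2→3  ** P0@[29:29]
i=30 'c': node 3→4  ** P1@[28:30],P2@[29:30]
i=31 'c': node 4→2 (via fail)
i=32 'e': node 2→3  ** P0@[32:32]
i=33 'c': node 3→4  ** P1@[31:33],P2@[32:33]
i=34 'c': node 4→2 (via fail)
i=35 'a': node 2→0 (via fail)
i=36 'd': node 0→0
i=37 'b': node 0→0
i=38 'b': node 0→0
i=39 'b': node 0→0
i=40 'c': node 0→2
i=41 'a': node 2→0 (via fail)
i=42 'c': node 0→2
i=43 'e': node 2→3  ** P0@[43:43]
i=44 'c': node 3→4  ** P1@[42:44],P2@[43:44]
i=45 'e': node 4→3 (via fail)  ** P0@[45:45]
i=46 'd': node 3→0 (via fail)
i=47 'd': node 0→0
i=48 'c': node 0→2
i=49 'a': node 2→0 (via fail)
i=50 'd': node 0→0

Result: [[1,0],[2,1],[2,2],[5,0],[6,1],[6,2],[9,0],[15,0],[16,0],[17,2],[21,0],[23,0],[24,2],[26,0],[27,1],[27,2],[29,0],[30,1],[30,2],[32,0],[33,1],[33,2],[43,0],[44,1],[44,2],[45,0]]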